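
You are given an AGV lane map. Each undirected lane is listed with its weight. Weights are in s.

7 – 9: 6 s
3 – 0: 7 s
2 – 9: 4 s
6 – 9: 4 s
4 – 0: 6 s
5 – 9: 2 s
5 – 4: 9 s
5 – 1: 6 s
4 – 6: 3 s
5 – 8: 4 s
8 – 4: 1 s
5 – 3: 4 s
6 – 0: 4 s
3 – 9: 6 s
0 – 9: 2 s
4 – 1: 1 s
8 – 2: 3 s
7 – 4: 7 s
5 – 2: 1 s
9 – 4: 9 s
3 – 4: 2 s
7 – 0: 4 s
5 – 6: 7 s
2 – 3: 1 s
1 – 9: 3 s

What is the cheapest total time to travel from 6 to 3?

Shortest distances from 6:
6: 0
4: 3  (via 6)
0: 4  (via 6)
1: 4  (via 4)
8: 4  (via 4)
9: 4  (via 6)
3: 5  (via 4)
Shortest route: 6–4–3 = 5 s.

5 s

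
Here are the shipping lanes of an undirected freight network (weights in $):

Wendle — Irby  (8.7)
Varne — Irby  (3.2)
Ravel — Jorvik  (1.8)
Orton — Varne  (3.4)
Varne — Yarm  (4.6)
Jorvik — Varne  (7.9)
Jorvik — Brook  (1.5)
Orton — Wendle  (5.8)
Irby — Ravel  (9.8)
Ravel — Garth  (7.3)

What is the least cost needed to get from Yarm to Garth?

Shortest distances from Yarm:
Yarm: 0
Varne: 4.6  (via Yarm)
Irby: 7.8  (via Varne)
Orton: 8  (via Varne)
Jorvik: 12.5  (via Varne)
Wendle: 13.8  (via Orton)
Brook: 14  (via Jorvik)
Ravel: 14.3  (via Jorvik)
Garth: 21.6  (via Ravel)
Shortest route: Yarm → Varne → Jorvik → Ravel → Garth = $21.6.

$21.6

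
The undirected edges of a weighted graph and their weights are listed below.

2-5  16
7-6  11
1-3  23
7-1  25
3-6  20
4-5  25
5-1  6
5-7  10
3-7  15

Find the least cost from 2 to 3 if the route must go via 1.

45

Shortest 2→1: 2 → 5 → 1 = 22
Shortest 1→3: 1 → 3 = 23
Total via 1: 22 + 23 = 45.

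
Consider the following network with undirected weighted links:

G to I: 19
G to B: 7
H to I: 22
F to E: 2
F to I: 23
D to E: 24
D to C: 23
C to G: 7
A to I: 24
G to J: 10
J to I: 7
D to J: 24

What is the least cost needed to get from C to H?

Enumerating some paths:
C → G → J → I → H: 7+10+7+22 = 46
C → D → J → I → H: 23+24+7+22 = 76
C → G → I → H: 7+19+22 = 48
Cheapest is C → G → J → I → H at 46.

46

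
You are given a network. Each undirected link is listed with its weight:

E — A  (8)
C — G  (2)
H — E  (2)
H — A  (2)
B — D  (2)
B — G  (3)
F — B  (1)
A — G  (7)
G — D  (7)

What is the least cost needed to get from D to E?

16

Candidate routes:
D–B–G–A–E: 2+3+7+8 = 20
D–B–G–A–H–E: 2+3+7+2+2 = 16
D–G–A–H–E: 7+7+2+2 = 18
The minimum is 16 via D–B–G–A–H–E.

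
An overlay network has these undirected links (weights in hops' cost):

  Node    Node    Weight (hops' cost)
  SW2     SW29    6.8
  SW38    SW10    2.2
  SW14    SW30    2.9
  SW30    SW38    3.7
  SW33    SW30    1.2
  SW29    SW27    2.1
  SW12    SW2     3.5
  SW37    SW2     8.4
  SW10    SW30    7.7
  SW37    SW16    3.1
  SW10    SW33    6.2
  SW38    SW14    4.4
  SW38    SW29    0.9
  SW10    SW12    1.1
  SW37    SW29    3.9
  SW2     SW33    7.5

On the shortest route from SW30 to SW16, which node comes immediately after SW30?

SW38

Compare a few routes:
SW30–SW38–SW29–SW37–SW16: 3.7+0.9+3.9+3.1 = 11.6
SW30–SW33–SW10–SW38–SW29–SW37–SW16: 1.2+6.2+2.2+0.9+3.9+3.1 = 17.5
SW30–SW14–SW38–SW29–SW37–SW16: 2.9+4.4+0.9+3.9+3.1 = 15.2
Cheapest is SW30–SW38–SW29–SW37–SW16 at 11.6 hops' cost.
So from SW30 the first move is to SW38.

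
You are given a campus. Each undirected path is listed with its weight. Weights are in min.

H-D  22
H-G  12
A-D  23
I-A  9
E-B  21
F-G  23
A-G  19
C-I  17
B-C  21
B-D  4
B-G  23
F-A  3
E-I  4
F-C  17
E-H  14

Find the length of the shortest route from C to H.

Shortest distances from C:
C: 0
F: 17  (via C)
I: 17  (via C)
A: 20  (via F)
B: 21  (via C)
E: 21  (via I)
D: 25  (via B)
H: 35  (via E)
Shortest route: C–I–E–H = 35 min.

35 min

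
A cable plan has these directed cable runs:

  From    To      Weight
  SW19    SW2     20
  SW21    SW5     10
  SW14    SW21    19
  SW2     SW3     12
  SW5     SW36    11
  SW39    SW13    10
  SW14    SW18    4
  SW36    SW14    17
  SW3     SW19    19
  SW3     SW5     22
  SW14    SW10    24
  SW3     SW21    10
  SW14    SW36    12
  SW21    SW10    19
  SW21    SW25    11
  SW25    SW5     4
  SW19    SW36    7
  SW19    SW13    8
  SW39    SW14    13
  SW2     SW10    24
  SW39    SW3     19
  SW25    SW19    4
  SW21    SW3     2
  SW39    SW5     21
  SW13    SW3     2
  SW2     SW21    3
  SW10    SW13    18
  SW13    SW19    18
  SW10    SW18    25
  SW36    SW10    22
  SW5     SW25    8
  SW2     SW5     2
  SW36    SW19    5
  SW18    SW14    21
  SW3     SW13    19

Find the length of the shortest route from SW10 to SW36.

Shortest distances from SW10:
SW10: 0
SW13: 18  (via SW10)
SW3: 20  (via SW13)
SW18: 25  (via SW10)
SW21: 30  (via SW3)
SW19: 36  (via SW13)
SW5: 40  (via SW21)
SW25: 41  (via SW21)
SW36: 43  (via SW19)
Shortest route: SW10–SW13–SW19–SW36 = 43.

43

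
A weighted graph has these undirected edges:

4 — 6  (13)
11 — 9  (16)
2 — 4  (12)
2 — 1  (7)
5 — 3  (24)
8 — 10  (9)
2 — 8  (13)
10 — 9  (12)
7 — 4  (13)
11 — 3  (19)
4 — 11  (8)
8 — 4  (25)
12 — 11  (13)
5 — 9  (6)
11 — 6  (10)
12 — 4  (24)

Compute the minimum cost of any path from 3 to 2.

39

Running Dijkstra from 3:
3: 0
11: 19  (via 3)
5: 24  (via 3)
4: 27  (via 11)
6: 29  (via 11)
9: 30  (via 5)
12: 32  (via 11)
2: 39  (via 4)
Shortest route: 3–11–4–2 = 39.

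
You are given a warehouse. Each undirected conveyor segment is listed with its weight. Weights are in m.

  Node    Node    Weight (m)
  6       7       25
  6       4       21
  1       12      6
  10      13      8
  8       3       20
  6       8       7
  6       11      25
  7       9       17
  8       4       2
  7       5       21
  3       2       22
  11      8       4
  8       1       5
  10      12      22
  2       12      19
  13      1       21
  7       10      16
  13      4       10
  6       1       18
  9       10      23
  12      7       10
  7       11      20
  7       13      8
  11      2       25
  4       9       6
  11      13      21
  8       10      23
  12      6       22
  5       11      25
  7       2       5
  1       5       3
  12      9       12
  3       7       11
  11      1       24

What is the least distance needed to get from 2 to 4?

Running Dijkstra from 2:
2: 0
7: 5  (via 2)
13: 13  (via 7)
12: 15  (via 7)
3: 16  (via 7)
1: 21  (via 12)
10: 21  (via 7)
9: 22  (via 7)
4: 23  (via 13)
Shortest route: 2 → 7 → 13 → 4 = 23 m.

23 m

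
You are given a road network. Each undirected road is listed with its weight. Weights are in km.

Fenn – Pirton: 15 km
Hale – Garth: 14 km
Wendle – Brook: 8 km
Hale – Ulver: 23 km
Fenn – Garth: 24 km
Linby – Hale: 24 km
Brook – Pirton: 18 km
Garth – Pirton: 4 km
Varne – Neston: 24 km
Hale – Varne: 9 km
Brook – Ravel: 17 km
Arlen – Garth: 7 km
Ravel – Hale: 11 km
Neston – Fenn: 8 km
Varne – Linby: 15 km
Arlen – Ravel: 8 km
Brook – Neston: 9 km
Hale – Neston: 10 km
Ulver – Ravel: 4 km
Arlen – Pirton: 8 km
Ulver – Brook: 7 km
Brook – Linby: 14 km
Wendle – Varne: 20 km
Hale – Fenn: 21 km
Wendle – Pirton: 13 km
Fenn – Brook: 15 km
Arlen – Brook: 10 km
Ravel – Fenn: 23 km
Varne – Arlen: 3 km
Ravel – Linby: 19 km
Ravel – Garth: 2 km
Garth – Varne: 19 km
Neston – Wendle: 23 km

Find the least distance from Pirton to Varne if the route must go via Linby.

Shortest Pirton→Linby: Pirton–Garth–Ravel–Linby = 25
Best Linby to Varne: Linby–Varne costing 15
Total via Linby: 25 + 15 = 40 km.

40 km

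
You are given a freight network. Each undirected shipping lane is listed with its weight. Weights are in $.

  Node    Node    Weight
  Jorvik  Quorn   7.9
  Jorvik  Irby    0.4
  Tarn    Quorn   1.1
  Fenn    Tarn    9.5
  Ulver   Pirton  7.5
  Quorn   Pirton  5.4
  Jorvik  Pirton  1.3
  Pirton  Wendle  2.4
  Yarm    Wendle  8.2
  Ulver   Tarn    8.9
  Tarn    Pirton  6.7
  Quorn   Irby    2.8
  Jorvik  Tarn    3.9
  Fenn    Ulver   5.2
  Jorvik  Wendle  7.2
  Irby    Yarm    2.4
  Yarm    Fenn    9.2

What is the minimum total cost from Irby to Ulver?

Enumerating some paths:
Irby–Jorvik–Pirton–Ulver: 0.4+1.3+7.5 = 9.2
Irby–Quorn–Pirton–Ulver: 2.8+5.4+7.5 = 15.7
Irby–Jorvik–Tarn–Ulver: 0.4+3.9+8.9 = 13.2
Irby–Quorn–Tarn–Ulver: 2.8+1.1+8.9 = 12.8
The minimum is $9.2 via Irby–Jorvik–Pirton–Ulver.

$9.2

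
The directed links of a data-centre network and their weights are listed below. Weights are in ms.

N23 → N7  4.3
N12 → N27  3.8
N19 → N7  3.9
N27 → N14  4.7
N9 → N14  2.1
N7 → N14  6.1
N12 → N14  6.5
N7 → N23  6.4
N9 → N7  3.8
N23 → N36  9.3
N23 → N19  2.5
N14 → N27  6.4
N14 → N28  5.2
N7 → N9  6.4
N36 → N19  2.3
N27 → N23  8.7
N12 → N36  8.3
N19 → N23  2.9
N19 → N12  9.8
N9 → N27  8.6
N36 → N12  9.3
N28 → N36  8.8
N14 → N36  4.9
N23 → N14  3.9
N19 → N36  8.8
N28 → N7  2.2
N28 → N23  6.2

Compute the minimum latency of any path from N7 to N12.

18.7 ms

Compare a few routes:
N7 → N23 → N19 → N12: 6.4+2.5+9.8 = 18.7
N7 → N14 → N36 → N12: 6.1+4.9+9.3 = 20.3
Cheapest is N7 → N23 → N19 → N12 at 18.7 ms.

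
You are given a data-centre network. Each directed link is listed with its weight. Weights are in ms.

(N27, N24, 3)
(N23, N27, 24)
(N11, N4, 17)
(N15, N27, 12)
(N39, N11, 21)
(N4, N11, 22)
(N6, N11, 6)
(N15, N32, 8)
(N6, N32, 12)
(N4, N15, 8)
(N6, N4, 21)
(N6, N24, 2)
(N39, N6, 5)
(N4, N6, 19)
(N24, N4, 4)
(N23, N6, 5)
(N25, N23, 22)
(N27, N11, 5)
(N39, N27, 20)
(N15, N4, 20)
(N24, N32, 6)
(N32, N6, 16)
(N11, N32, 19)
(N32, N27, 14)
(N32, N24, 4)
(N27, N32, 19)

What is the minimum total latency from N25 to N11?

Settle nodes by increasing distance from N25:
N25: 0
N23: 22  (via N25)
N6: 27  (via N23)
N24: 29  (via N6)
N4: 33  (via N24)
N11: 33  (via N6)
Shortest route: N25–N23–N6–N11 = 33 ms.

33 ms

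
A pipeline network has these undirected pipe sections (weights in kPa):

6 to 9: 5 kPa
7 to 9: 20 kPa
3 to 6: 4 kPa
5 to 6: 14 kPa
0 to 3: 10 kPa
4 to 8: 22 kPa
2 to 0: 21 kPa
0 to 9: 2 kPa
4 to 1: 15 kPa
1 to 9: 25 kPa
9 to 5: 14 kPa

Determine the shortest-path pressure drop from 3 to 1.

Compare a few routes:
3–6–9–1: 4+5+25 = 34
3–0–9–1: 10+2+25 = 37
3–6–5–9–1: 4+14+14+25 = 57
Cheapest is 3–6–9–1 at 34 kPa.

34 kPa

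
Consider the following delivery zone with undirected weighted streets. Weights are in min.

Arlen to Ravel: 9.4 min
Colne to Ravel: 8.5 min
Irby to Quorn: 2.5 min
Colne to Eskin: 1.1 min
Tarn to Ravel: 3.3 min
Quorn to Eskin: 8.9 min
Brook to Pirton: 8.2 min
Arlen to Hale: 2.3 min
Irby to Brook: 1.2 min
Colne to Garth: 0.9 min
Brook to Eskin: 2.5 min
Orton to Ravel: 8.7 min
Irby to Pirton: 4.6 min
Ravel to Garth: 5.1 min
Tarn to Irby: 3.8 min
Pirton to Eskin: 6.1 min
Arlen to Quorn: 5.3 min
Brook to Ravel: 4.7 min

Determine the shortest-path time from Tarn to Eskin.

Running Dijkstra from Tarn:
Tarn: 0
Ravel: 3.3  (via Tarn)
Irby: 3.8  (via Tarn)
Brook: 5  (via Irby)
Quorn: 6.3  (via Irby)
Eskin: 7.5  (via Brook)
Shortest route: Tarn–Irby–Brook–Eskin = 7.5 min.

7.5 min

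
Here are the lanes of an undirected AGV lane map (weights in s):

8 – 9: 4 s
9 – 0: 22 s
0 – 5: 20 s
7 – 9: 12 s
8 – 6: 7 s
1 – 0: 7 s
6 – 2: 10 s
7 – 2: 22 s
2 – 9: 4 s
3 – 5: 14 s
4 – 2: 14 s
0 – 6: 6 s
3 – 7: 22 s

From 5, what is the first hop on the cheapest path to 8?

Enumerating some paths:
5 → 0 → 6 → 2 → 9 → 8: 20+6+10+4+4 = 44
5 → 0 → 6 → 8: 20+6+7 = 33
Cheapest is 5 → 0 → 6 → 8 at 33 s.
So from 5 the first move is to 0.

0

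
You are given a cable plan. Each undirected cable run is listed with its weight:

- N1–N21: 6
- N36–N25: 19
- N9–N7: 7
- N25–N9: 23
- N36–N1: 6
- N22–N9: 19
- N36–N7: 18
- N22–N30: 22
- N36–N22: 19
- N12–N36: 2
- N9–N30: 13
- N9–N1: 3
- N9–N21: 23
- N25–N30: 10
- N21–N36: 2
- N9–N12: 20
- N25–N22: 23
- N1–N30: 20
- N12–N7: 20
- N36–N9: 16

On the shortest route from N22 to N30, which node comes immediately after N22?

N30

Candidate routes:
N22 - N30: 22 = 22
N22 - N9 - N30: 19+13 = 32
Cheapest is N22 - N30 at 22.
So from N22 the first move is to N30.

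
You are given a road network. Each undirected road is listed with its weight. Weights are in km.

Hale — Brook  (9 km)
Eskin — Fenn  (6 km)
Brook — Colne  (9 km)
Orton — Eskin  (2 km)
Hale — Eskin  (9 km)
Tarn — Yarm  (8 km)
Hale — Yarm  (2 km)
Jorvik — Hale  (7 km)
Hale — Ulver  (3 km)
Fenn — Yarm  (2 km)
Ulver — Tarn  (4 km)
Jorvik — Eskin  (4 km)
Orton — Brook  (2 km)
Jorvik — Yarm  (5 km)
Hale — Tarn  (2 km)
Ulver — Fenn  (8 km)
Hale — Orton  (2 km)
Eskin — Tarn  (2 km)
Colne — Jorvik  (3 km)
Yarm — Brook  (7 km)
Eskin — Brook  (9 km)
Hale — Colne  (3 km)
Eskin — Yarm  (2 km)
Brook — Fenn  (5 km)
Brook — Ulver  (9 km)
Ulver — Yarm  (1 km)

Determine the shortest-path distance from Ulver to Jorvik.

Compare a few routes:
Ulver → Yarm → Eskin → Jorvik: 1+2+4 = 7
Ulver → Yarm → Jorvik: 1+5 = 6
Cheapest is Ulver → Yarm → Jorvik at 6 km.

6 km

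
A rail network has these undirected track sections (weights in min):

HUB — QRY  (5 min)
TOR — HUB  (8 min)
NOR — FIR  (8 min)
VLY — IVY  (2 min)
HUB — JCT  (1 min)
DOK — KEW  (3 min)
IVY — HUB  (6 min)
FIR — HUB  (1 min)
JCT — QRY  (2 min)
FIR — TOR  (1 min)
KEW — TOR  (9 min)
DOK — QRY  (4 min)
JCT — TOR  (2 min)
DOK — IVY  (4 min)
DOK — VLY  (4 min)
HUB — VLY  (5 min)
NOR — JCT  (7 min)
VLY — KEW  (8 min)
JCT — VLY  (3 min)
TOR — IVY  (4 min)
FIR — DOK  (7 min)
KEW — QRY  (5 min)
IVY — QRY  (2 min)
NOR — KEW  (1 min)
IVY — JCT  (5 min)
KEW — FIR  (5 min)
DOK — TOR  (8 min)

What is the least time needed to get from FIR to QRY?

4 min

Shortest distances from FIR:
FIR: 0
HUB: 1  (via FIR)
TOR: 1  (via FIR)
JCT: 2  (via HUB)
QRY: 4  (via JCT)
Shortest route: FIR → HUB → JCT → QRY = 4 min.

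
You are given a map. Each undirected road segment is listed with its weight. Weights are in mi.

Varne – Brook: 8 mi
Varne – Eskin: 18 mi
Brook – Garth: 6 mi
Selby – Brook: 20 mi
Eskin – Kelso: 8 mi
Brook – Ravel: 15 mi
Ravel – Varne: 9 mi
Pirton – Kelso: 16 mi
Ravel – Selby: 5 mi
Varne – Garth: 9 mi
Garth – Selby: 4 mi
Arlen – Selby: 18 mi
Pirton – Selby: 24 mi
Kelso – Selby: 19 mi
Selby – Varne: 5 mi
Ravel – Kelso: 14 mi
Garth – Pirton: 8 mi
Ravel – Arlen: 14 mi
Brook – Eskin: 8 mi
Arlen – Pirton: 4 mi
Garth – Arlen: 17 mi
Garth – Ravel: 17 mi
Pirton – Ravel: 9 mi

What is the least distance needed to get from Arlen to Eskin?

Shortest distances from Arlen:
Arlen: 0
Pirton: 4  (via Arlen)
Garth: 12  (via Pirton)
Ravel: 13  (via Pirton)
Selby: 16  (via Garth)
Brook: 18  (via Garth)
Kelso: 20  (via Pirton)
Varne: 21  (via Garth)
Eskin: 26  (via Brook)
Shortest route: Arlen → Pirton → Garth → Brook → Eskin = 26 mi.

26 mi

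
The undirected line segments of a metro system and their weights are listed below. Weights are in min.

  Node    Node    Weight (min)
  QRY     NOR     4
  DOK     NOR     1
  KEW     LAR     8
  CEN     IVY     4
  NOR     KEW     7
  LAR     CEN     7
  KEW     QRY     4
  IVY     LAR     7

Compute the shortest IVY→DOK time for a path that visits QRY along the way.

Shortest IVY→QRY: IVY → LAR → KEW → QRY = 19
Shortest QRY→DOK: QRY → NOR → DOK = 5
Total via QRY: 19 + 5 = 24 min.

24 min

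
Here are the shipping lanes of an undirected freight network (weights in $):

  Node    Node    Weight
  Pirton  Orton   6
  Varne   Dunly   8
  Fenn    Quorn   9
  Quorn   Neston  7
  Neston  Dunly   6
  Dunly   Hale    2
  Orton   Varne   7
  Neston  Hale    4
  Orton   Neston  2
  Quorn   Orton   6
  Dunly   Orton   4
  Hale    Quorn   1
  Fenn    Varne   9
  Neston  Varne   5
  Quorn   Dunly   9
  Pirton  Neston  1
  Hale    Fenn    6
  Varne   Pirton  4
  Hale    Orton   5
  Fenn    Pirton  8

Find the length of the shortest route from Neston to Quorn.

$5

Shortest distances from Neston:
Neston: 0
Pirton: 1  (via Neston)
Orton: 2  (via Neston)
Hale: 4  (via Neston)
Quorn: 5  (via Hale)
Shortest route: Neston–Hale–Quorn = $5.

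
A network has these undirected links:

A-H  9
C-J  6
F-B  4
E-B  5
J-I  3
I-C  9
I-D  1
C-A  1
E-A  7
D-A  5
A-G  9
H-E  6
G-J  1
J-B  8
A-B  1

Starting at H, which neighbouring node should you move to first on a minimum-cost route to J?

Candidate routes:
H → A → D → I → J: 9+5+1+3 = 18
H → A → C → J: 9+1+6 = 16
H → A → B → J: 9+1+8 = 18
The minimum is 16 via H → A → C → J.
So from H the first move is to A.

A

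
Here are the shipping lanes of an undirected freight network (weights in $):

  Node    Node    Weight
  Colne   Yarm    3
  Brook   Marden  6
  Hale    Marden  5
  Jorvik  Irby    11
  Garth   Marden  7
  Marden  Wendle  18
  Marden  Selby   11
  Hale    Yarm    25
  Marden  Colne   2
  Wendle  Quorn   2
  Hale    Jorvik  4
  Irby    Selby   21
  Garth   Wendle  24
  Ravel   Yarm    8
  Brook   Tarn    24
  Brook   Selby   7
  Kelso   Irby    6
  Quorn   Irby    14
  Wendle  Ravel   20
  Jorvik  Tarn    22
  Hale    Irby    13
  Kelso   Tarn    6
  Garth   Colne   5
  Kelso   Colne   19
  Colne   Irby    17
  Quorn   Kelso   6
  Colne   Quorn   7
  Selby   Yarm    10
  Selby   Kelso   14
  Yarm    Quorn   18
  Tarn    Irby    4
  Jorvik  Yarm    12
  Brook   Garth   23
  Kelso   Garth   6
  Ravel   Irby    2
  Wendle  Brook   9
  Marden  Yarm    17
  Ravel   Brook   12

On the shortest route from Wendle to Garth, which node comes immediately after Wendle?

Quorn

Enumerating some paths:
Wendle–Quorn–Kelso–Garth: 2+6+6 = 14
Wendle–Quorn–Colne–Marden–Garth: 2+7+2+7 = 18
The minimum is $14 via Wendle–Quorn–Kelso–Garth.
So from Wendle the first move is to Quorn.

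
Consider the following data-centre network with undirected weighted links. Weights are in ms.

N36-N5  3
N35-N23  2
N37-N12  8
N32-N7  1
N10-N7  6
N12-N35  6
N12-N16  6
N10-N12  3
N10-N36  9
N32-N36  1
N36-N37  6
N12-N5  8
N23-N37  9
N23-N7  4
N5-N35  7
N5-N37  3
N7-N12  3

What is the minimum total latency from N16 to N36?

11 ms

Candidate routes:
N16–N12–N5–N36: 6+8+3 = 17
N16–N12–N10–N7–N32–N36: 6+3+6+1+1 = 17
N16–N12–N7–N32–N36: 6+3+1+1 = 11
N16–N12–N10–N36: 6+3+9 = 18
The minimum is 11 ms via N16–N12–N7–N32–N36.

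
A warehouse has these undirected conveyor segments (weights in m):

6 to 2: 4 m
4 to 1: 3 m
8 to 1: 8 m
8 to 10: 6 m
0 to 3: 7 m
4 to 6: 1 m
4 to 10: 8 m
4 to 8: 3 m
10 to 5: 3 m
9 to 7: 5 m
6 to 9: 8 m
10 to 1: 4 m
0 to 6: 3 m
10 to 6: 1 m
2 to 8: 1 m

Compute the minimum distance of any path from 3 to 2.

Running Dijkstra from 3:
3: 0
0: 7  (via 3)
6: 10  (via 0)
4: 11  (via 6)
10: 11  (via 6)
1: 14  (via 4)
2: 14  (via 6)
Shortest route: 3 → 0 → 6 → 2 = 14 m.

14 m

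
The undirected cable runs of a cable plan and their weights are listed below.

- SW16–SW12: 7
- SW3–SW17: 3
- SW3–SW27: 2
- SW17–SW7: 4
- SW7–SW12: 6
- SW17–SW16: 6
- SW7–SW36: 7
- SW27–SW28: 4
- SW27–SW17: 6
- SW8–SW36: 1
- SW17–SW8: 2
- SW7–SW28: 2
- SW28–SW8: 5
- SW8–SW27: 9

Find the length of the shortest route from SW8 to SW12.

12

Candidate routes:
SW8 - SW36 - SW7 - SW12: 1+7+6 = 14
SW8 - SW28 - SW7 - SW12: 5+2+6 = 13
SW8 - SW17 - SW7 - SW12: 2+4+6 = 12
SW8 - SW17 - SW16 - SW12: 2+6+7 = 15
The minimum is 12 via SW8 - SW17 - SW7 - SW12.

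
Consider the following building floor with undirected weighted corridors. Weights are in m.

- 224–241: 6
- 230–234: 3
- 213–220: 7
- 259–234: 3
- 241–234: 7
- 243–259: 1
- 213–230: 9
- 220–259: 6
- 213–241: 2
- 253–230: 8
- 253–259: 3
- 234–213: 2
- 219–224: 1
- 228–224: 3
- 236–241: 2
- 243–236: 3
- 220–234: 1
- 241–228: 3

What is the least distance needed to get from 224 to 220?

11 m

Enumerating some paths:
224 → 241 → 213 → 234 → 220: 6+2+2+1 = 11
224 → 241 → 234 → 220: 6+7+1 = 14
224 → 228 → 241 → 234 → 220: 3+3+7+1 = 14
Cheapest is 224 → 241 → 213 → 234 → 220 at 11 m.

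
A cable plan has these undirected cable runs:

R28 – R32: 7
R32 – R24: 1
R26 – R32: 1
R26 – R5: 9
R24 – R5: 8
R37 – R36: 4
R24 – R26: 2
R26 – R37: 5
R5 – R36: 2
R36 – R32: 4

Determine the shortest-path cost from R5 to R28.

Candidate routes:
R5 → R24 → R32 → R28: 8+1+7 = 16
R5 → R36 → R32 → R28: 2+4+7 = 13
R5 → R26 → R32 → R28: 9+1+7 = 17
The minimum is 13 via R5 → R36 → R32 → R28.

13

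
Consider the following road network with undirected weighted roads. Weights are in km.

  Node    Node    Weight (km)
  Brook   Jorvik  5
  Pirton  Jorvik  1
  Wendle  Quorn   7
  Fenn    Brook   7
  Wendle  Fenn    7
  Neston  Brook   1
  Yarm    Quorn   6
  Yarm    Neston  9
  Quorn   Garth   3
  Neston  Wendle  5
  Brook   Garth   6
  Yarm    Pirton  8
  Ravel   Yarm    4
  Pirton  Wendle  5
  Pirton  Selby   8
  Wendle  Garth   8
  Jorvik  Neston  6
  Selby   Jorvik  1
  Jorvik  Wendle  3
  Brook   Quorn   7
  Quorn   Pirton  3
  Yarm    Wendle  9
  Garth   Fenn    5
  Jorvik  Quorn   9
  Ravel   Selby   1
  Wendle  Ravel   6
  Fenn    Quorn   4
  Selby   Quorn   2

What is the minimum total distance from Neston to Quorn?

8 km

Settle nodes by increasing distance from Neston:
Neston: 0
Brook: 1  (via Neston)
Wendle: 5  (via Neston)
Jorvik: 6  (via Neston)
Pirton: 7  (via Jorvik)
Garth: 7  (via Brook)
Selby: 7  (via Jorvik)
Ravel: 8  (via Selby)
Fenn: 8  (via Brook)
Quorn: 8  (via Brook)
Shortest route: Neston–Brook–Quorn = 8 km.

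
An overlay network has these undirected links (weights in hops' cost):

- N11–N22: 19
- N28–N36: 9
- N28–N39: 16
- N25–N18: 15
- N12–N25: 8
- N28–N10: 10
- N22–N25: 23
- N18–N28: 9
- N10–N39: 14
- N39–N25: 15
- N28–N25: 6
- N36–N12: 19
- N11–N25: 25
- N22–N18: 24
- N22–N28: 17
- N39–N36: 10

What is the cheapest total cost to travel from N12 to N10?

Settle nodes by increasing distance from N12:
N12: 0
N25: 8  (via N12)
N28: 14  (via N25)
N36: 19  (via N12)
N18: 23  (via N25)
N39: 23  (via N25)
N10: 24  (via N28)
Shortest route: N12–N25–N28–N10 = 24 hops' cost.

24 hops' cost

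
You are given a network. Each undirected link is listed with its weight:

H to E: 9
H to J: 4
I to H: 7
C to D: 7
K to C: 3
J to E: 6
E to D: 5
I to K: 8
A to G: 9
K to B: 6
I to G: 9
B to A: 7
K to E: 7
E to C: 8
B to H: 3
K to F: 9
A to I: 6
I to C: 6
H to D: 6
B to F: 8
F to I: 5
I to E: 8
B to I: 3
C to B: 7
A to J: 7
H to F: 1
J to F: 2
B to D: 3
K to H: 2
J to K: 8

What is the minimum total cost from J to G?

16

Running Dijkstra from J:
J: 0
F: 2  (via J)
H: 3  (via F)
K: 5  (via H)
B: 6  (via H)
E: 6  (via J)
A: 7  (via J)
I: 7  (via F)
C: 8  (via K)
D: 9  (via H)
G: 16  (via A)
Shortest route: J → A → G = 16.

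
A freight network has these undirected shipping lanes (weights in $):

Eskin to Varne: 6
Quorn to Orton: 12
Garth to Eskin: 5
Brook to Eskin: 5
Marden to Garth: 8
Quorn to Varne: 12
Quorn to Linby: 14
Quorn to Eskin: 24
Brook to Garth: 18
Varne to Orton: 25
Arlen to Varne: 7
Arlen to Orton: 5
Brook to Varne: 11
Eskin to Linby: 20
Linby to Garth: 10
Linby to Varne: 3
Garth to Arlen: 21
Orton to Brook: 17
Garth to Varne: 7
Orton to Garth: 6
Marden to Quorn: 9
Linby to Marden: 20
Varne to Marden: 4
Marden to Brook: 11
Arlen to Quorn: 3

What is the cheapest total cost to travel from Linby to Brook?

Shortest distances from Linby:
Linby: 0
Varne: 3  (via Linby)
Marden: 7  (via Varne)
Eskin: 9  (via Varne)
Arlen: 10  (via Varne)
Garth: 10  (via Linby)
Quorn: 13  (via Arlen)
Brook: 14  (via Varne)
Shortest route: Linby–Varne–Brook = $14.

$14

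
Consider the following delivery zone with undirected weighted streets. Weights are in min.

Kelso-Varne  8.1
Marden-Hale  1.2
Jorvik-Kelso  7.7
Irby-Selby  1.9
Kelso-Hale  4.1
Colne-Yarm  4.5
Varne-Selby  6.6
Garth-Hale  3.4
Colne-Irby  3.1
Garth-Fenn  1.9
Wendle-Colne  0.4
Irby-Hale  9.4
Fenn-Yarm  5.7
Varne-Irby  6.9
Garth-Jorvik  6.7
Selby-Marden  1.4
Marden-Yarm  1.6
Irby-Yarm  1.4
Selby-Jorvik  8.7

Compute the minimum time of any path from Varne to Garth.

Shortest distances from Varne:
Varne: 0
Selby: 6.6  (via Varne)
Irby: 6.9  (via Varne)
Marden: 8  (via Selby)
Kelso: 8.1  (via Varne)
Yarm: 8.3  (via Irby)
Hale: 9.2  (via Marden)
Colne: 10  (via Irby)
Wendle: 10.4  (via Colne)
Garth: 12.6  (via Hale)
Shortest route: Varne → Selby → Marden → Hale → Garth = 12.6 min.

12.6 min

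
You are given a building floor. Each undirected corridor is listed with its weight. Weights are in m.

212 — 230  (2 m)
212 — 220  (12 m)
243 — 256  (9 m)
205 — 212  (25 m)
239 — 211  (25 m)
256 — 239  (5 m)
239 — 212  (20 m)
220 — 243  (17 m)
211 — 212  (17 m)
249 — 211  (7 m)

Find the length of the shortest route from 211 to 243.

39 m

Compare a few routes:
211–212–239–256–243: 17+20+5+9 = 51
211–212–220–243: 17+12+17 = 46
211–239–212–220–243: 25+20+12+17 = 74
211–239–256–243: 25+5+9 = 39
Cheapest is 211–239–256–243 at 39 m.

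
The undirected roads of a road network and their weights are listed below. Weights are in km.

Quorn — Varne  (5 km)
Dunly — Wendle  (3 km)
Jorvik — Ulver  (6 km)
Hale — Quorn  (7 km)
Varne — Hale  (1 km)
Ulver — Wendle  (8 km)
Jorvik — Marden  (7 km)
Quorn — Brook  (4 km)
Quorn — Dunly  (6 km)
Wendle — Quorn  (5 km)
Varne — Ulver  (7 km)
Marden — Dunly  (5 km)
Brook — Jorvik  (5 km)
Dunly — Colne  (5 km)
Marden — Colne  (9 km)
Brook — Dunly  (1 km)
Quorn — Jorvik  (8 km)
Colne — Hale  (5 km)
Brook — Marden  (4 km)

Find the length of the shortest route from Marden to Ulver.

13 km

Enumerating some paths:
Marden - Brook - Jorvik - Ulver: 4+5+6 = 15
Marden - Brook - Dunly - Wendle - Ulver: 4+1+3+8 = 16
Marden - Jorvik - Ulver: 7+6 = 13
The minimum is 13 km via Marden - Jorvik - Ulver.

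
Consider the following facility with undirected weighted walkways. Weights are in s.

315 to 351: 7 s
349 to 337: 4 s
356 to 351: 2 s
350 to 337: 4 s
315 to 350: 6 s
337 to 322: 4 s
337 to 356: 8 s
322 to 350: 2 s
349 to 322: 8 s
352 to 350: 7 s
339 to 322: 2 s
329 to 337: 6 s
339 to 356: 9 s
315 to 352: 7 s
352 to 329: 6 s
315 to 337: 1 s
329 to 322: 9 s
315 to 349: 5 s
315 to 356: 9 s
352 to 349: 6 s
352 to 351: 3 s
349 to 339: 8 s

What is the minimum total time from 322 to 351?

Compare a few routes:
322–339–356–351: 2+9+2 = 13
322–337–315–351: 4+1+7 = 12
Cheapest is 322–337–315–351 at 12 s.

12 s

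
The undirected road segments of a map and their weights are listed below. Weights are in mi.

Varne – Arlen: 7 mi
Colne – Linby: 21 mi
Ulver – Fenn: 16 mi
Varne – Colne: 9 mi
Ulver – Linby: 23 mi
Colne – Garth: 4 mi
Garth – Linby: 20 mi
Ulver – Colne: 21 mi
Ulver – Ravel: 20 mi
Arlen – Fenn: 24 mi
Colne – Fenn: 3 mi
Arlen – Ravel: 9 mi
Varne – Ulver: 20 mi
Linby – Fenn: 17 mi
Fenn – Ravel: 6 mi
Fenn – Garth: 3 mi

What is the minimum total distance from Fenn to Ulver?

16 mi

Shortest distances from Fenn:
Fenn: 0
Garth: 3  (via Fenn)
Colne: 3  (via Fenn)
Ravel: 6  (via Fenn)
Varne: 12  (via Colne)
Arlen: 15  (via Ravel)
Ulver: 16  (via Fenn)
Shortest route: Fenn–Ulver = 16 mi.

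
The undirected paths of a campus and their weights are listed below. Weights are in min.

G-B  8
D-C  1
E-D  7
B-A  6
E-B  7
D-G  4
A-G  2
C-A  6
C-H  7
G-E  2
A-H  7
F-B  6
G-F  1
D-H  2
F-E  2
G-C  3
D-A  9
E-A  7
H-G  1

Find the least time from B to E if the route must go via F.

Shortest B→F: B–F = 6
Shortest F→E: F–E = 2
Total via F: 6 + 2 = 8 min.

8 min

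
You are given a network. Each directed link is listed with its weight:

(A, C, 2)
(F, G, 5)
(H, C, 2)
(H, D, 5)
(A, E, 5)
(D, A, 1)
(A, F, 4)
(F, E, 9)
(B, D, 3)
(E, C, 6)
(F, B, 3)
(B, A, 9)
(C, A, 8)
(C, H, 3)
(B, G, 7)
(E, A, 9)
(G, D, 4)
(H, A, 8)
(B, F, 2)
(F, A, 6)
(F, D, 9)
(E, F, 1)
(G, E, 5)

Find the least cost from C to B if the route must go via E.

Best C to E: C–A–E costing 13
Shortest E→B: E–F–B = 4
Total via E: 13 + 4 = 17.

17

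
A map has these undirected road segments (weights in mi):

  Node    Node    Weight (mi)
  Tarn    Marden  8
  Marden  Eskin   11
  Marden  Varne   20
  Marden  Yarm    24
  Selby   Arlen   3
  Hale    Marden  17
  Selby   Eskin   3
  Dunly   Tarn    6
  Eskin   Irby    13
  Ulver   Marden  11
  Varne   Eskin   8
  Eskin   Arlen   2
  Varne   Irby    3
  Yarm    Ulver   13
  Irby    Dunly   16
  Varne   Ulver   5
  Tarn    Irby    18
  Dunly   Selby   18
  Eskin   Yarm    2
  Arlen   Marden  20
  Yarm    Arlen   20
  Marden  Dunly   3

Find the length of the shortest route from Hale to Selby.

Compare a few routes:
Hale - Marden - Dunly - Selby: 17+3+18 = 38
Hale - Marden - Eskin - Arlen - Selby: 17+11+2+3 = 33
Hale - Marden - Eskin - Selby: 17+11+3 = 31
Cheapest is Hale - Marden - Eskin - Selby at 31 mi.

31 mi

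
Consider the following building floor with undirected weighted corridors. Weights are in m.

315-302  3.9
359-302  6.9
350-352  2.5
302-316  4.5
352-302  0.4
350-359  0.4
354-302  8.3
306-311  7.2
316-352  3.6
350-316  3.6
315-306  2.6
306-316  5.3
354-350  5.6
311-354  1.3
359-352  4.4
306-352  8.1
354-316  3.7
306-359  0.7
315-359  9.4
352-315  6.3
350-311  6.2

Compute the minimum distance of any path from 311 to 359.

Settle nodes by increasing distance from 311:
311: 0
354: 1.3  (via 311)
316: 5  (via 354)
350: 6.2  (via 311)
359: 6.6  (via 350)
Shortest route: 311–350–359 = 6.6 m.

6.6 m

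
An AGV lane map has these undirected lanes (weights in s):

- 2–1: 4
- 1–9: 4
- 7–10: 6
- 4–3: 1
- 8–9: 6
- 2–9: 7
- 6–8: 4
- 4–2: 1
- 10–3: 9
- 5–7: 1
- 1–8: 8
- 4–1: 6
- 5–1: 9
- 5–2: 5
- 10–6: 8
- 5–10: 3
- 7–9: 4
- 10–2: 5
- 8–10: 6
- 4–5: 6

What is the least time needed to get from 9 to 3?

Running Dijkstra from 9:
9: 0
1: 4  (via 9)
7: 4  (via 9)
5: 5  (via 7)
8: 6  (via 9)
2: 7  (via 9)
4: 8  (via 2)
10: 8  (via 5)
3: 9  (via 4)
Shortest route: 9–2–4–3 = 9 s.

9 s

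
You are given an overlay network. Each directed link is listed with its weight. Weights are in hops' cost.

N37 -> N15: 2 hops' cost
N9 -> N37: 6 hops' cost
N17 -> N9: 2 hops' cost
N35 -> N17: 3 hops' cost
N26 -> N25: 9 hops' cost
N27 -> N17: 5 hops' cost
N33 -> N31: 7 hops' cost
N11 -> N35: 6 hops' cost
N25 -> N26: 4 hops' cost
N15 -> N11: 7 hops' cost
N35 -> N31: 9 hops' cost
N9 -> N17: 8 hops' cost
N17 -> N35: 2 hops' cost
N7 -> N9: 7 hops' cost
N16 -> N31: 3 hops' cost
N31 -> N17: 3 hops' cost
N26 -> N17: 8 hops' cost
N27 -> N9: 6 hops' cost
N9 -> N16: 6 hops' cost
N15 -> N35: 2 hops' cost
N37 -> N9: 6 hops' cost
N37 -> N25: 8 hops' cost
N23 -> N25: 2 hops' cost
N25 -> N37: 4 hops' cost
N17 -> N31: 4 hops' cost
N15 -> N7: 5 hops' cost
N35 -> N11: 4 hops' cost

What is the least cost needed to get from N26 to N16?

16 hops' cost

Running Dijkstra from N26:
N26: 0
N17: 8  (via N26)
N25: 9  (via N26)
N35: 10  (via N17)
N9: 10  (via N17)
N31: 12  (via N17)
N37: 13  (via N25)
N11: 14  (via N35)
N15: 15  (via N37)
N16: 16  (via N9)
Shortest route: N26 → N17 → N9 → N16 = 16 hops' cost.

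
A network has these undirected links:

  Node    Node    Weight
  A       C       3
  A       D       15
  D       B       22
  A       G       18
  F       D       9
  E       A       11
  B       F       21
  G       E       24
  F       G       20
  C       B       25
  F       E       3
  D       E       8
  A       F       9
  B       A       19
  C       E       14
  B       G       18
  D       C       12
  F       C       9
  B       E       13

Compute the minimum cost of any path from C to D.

Settle nodes by increasing distance from C:
C: 0
A: 3  (via C)
F: 9  (via C)
D: 12  (via C)
Shortest route: C–D = 12.

12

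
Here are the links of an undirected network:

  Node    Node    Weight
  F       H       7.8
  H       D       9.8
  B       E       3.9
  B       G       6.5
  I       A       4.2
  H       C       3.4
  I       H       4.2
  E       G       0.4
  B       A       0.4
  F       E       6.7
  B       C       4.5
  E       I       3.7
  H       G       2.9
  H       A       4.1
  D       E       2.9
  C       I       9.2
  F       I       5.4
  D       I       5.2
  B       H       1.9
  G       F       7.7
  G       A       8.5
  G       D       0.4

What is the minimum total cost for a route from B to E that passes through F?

Best B to F: B–H–F costing 9.7
Shortest F→E: F–E = 6.7
Total via F: 9.7 + 6.7 = 16.4.

16.4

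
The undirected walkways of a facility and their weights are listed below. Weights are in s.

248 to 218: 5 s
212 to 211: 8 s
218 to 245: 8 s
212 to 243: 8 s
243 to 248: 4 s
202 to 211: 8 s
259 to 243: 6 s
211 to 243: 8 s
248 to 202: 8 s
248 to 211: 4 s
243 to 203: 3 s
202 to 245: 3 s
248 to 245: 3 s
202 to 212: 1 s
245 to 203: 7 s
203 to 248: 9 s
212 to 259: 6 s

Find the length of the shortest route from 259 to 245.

Running Dijkstra from 259:
259: 0
243: 6  (via 259)
212: 6  (via 259)
202: 7  (via 212)
203: 9  (via 243)
245: 10  (via 202)
Shortest route: 259–212–202–245 = 10 s.

10 s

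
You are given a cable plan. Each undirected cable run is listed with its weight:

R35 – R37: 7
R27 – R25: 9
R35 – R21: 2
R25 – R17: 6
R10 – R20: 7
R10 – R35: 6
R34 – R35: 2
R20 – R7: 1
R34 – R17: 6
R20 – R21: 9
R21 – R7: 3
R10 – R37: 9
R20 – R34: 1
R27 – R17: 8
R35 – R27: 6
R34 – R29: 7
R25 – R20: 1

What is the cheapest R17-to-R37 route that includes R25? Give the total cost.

Best R17 to R25: R17–R25 costing 6
Best R25 to R37: R25–R20–R34–R35–R37 costing 11
Total via R25: 6 + 11 = 17.

17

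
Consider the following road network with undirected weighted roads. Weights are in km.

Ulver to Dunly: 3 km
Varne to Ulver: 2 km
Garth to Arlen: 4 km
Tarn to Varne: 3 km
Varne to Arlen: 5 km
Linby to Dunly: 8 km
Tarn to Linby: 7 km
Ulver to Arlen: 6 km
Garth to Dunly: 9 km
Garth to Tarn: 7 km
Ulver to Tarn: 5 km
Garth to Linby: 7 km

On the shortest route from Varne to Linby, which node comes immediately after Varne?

Enumerating some paths:
Varne - Ulver - Dunly - Linby: 2+3+8 = 13
Varne - Tarn - Linby: 3+7 = 10
Varne - Ulver - Tarn - Linby: 2+5+7 = 14
Varne - Arlen - Garth - Linby: 5+4+7 = 16
The minimum is 10 km via Varne - Tarn - Linby.
So from Varne the first move is to Tarn.

Tarn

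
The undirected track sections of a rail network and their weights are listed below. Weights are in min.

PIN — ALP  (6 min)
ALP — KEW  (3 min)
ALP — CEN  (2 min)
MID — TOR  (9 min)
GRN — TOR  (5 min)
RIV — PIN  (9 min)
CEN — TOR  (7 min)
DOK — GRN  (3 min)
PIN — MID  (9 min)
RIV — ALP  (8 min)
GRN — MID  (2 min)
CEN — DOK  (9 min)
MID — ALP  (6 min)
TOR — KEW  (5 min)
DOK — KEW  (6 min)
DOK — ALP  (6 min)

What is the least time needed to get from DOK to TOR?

8 min

Shortest distances from DOK:
DOK: 0
GRN: 3  (via DOK)
MID: 5  (via GRN)
ALP: 6  (via DOK)
KEW: 6  (via DOK)
TOR: 8  (via GRN)
Shortest route: DOK–GRN–TOR = 8 min.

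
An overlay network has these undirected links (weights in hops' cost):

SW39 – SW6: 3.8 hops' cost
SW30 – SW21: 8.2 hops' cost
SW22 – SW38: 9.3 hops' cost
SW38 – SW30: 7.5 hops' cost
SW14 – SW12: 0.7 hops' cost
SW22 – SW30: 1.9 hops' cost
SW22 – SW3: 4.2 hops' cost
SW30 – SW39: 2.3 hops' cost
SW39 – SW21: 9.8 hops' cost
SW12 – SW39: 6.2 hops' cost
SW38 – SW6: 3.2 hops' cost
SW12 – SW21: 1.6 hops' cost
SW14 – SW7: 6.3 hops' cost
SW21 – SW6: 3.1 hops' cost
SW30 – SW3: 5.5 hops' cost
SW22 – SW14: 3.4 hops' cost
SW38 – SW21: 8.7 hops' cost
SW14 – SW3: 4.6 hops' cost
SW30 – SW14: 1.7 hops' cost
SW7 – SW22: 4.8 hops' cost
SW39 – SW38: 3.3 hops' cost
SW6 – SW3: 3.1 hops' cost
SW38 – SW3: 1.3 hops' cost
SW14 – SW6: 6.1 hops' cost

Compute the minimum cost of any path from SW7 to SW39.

9 hops' cost

Candidate routes:
SW7–SW14–SW30–SW39: 6.3+1.7+2.3 = 10.3
SW7–SW22–SW30–SW39: 4.8+1.9+2.3 = 9
The minimum is 9 hops' cost via SW7–SW22–SW30–SW39.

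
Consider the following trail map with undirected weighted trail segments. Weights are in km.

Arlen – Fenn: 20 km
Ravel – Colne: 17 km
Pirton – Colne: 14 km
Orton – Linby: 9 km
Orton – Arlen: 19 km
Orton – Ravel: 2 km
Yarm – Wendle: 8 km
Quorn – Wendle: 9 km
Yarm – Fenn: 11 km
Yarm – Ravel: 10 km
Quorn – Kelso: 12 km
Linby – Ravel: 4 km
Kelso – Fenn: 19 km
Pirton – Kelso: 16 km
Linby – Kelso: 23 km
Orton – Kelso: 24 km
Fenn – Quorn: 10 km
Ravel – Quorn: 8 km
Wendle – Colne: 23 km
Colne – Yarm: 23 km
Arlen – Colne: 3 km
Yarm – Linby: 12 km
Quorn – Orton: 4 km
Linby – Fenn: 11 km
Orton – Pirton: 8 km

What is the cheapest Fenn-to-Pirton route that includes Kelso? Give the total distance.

Best Fenn to Kelso: Fenn–Kelso costing 19
Best Kelso to Pirton: Kelso–Pirton costing 16
Total via Kelso: 19 + 16 = 35 km.

35 km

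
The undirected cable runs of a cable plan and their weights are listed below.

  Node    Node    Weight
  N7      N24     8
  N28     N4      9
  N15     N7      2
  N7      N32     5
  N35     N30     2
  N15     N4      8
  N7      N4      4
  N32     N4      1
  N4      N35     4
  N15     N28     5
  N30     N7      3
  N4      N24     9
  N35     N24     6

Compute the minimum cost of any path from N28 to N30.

Enumerating some paths:
N28 - N4 - N35 - N30: 9+4+2 = 15
N28 - N15 - N7 - N30: 5+2+3 = 10
N28 - N4 - N7 - N30: 9+4+3 = 16
The minimum is 10 via N28 - N15 - N7 - N30.

10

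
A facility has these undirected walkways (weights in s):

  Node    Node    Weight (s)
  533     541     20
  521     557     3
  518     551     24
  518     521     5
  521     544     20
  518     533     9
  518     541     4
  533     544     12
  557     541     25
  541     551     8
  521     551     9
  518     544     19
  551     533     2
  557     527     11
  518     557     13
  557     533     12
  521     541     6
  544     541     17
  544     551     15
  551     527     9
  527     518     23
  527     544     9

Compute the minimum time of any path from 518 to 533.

Compare a few routes:
518 → 541 → 551 → 533: 4+8+2 = 14
518 → 521 → 551 → 533: 5+9+2 = 16
518 → 533: 9 = 9
518 → 521 → 557 → 533: 5+3+12 = 20
Cheapest is 518 → 533 at 9 s.

9 s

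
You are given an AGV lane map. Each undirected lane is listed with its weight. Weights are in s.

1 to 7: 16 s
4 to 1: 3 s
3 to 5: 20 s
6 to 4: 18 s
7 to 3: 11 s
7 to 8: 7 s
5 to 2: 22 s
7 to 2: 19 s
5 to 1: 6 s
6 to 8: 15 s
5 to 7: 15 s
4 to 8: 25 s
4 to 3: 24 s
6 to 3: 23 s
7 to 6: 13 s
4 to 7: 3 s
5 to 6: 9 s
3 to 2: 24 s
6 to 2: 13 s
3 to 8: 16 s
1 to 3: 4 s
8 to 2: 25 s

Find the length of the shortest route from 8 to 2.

Shortest distances from 8:
8: 0
7: 7  (via 8)
4: 10  (via 7)
1: 13  (via 4)
6: 15  (via 8)
3: 16  (via 8)
5: 19  (via 1)
2: 25  (via 8)
Shortest route: 8 → 2 = 25 s.

25 s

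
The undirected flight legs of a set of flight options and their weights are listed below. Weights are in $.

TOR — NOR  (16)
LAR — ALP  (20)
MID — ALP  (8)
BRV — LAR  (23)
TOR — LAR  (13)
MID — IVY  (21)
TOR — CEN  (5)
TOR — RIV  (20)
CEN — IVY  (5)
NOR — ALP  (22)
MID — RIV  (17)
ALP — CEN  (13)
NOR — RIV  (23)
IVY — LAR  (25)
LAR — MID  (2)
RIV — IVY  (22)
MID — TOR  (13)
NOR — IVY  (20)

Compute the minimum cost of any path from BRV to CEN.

$41

Enumerating some paths:
BRV–LAR–MID–TOR–CEN: 23+2+13+5 = 43
BRV–LAR–TOR–CEN: 23+13+5 = 41
The minimum is $41 via BRV–LAR–TOR–CEN.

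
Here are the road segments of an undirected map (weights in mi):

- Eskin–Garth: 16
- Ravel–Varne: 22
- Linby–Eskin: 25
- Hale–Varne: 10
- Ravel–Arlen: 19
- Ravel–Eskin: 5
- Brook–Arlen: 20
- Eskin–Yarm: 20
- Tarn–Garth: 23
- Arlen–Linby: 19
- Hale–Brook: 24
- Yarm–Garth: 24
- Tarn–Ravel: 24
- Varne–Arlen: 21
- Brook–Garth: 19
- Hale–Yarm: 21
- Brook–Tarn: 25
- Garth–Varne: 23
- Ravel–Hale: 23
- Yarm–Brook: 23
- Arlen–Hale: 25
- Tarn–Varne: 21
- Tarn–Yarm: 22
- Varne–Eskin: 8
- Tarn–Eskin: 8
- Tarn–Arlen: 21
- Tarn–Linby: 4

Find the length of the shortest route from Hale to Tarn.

26 mi

Compare a few routes:
Hale - Varne - Eskin - Tarn: 10+8+8 = 26
Hale - Varne - Tarn: 10+21 = 31
Hale - Ravel - Eskin - Tarn: 23+5+8 = 36
The minimum is 26 mi via Hale - Varne - Eskin - Tarn.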